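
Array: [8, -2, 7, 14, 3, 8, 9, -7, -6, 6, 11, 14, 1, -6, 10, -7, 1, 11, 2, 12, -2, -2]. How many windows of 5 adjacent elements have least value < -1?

8 -2 7 14 3 → min -2  < -1 ✓
-2 7 14 3 8 → min -2  < -1 ✓
7 14 3 8 9 → min 3
14 3 8 9 -7 → min -7  < -1 ✓
3 8 9 -7 -6 → min -7  < -1 ✓
8 9 -7 -6 6 → min -7  < -1 ✓
9 -7 -6 6 11 → min -7  < -1 ✓
-7 -6 6 11 14 → min -7  < -1 ✓
-6 6 11 14 1 → min -6  < -1 ✓
6 11 14 1 -6 → min -6  < -1 ✓
11 14 1 -6 10 → min -6  < -1 ✓
14 1 -6 10 -7 → min -7  < -1 ✓
1 -6 10 -7 1 → min -7  < -1 ✓
-6 10 -7 1 11 → min -7  < -1 ✓
10 -7 1 11 2 → min -7  < -1 ✓
-7 1 11 2 12 → min -7  < -1 ✓
1 11 2 12 -2 → min -2  < -1 ✓
11 2 12 -2 -2 → min -2  < -1 ✓
17 windows satisfy the condition.

17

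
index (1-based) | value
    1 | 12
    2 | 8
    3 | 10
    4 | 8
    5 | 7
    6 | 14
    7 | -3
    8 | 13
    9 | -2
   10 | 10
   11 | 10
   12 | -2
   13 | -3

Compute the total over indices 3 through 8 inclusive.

49

Elements at indices 3..8: 10, 8, 7, 14, -3, 13
sum(10, 8, 7, 14, -3, 13) = 49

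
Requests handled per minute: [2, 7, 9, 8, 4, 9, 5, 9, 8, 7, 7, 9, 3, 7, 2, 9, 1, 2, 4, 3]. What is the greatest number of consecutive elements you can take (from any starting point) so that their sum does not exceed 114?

add 2: [2] sum 2, len 1
add 7: [2, 7] sum 9, len 2
add 9: [2, 7, 9] sum 18, len 3
add 8: [2, 7, 9, 8] sum 26, len 4
add 4: [2, 7, 9, 8, 4] sum 30, len 5
add 9: [2, 7, 9, 8, 4, 9] sum 39, len 6
add 5: [2, 7, 9, 8, 4, 9, 5] sum 44, len 7
add 9: [2, 7, 9, 8, 4, 9, 5, 9] sum 53, len 8
add 8: [2, 7, 9, 8, 4, 9, 5, 9, 8] sum 61, len 9
add 7: [2, 7, 9, 8, 4, 9, 5, 9, 8, 7] sum 68, len 10
add 7: [2, 7, 9, 8, 4, 9, 5, 9, 8, 7, 7] sum 75, len 11
add 9: [2, 7, 9, 8, 4, 9, 5, 9, 8, 7, 7, 9] sum 84, len 12
add 3: [2, 7, 9, 8, 4, 9, 5, 9, 8, 7, 7, 9, 3] sum 87, len 13
add 7: [2, 7, 9, 8, 4, 9, 5, 9, 8, 7, 7, 9, 3, 7] sum 94, len 14
add 2: [2, 7, 9, 8, 4, 9, 5, 9, 8, 7, 7, 9, 3, 7, 2] sum 96, len 15
add 9: [2, 7, 9, 8, 4, 9, 5, 9, 8, 7, 7, 9, 3, 7, 2, 9] sum 105, len 16
add 1: [2, 7, 9, 8, 4, 9, 5, 9, 8, 7, 7, 9, 3, 7, 2, 9, 1] sum 106, len 17
add 2: [2, 7, 9, 8, 4, 9, 5, 9, 8, 7, 7, 9, 3, 7, 2, 9, 1, 2] sum 108, len 18
add 4: [2, 7, 9, 8, 4, 9, 5, 9, 8, 7, 7, 9, 3, 7, 2, 9, 1, 2, 4] sum 112, len 19
add 3: [7, 9, 8, 4, 9, 5, 9, 8, 7, 7, 9, 3, 7, 2, 9, 1, 2, 4, 3] sum 113, len 19
Longest length seen: 19.

19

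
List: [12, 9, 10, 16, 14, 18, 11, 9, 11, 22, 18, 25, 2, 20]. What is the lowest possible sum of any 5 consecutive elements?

12 9 10 16 14 → sum 61
9 10 16 14 18 → sum 67
10 16 14 18 11 → sum 69
16 14 18 11 9 → sum 68
14 18 11 9 11 → sum 63
18 11 9 11 22 → sum 71
11 9 11 22 18 → sum 71
9 11 22 18 25 → sum 85
11 22 18 25 2 → sum 78
22 18 25 2 20 → sum 87
Lowest of these is 61.

61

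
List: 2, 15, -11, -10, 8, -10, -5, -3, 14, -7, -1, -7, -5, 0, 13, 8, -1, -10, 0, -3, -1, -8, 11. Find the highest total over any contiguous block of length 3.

21

Window sums for each of the 21 positions:
[2, 15, -11] → sum 6
[15, -11, -10] → sum -6
[-11, -10, 8] → sum -13
[-10, 8, -10] → sum -12
[8, -10, -5] → sum -7
[-10, -5, -3] → sum -18
[-5, -3, 14] → sum 6
[-3, 14, -7] → sum 4
[14, -7, -1] → sum 6
[-7, -1, -7] → sum -15
[-1, -7, -5] → sum -13
[-7, -5, 0] → sum -12
[-5, 0, 13] → sum 8
[0, 13, 8] → sum 21
[13, 8, -1] → sum 20
[8, -1, -10] → sum -3
[-1, -10, 0] → sum -11
[-10, 0, -3] → sum -13
[0, -3, -1] → sum -4
[-3, -1, -8] → sum -12
[-1, -8, 11] → sum 2
Highest of these is 21.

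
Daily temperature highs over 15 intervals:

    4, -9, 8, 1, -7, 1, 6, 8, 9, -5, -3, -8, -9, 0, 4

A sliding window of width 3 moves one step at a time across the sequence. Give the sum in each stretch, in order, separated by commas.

3, 0, 2, -5, 0, 15, 23, 12, 1, -16, -20, -17, -5

Sliding a size-3 window across the 15 values:
(4, -9, 8) → sum 3
(-9, 8, 1) → sum 0
(8, 1, -7) → sum 2
(1, -7, 1) → sum -5
(-7, 1, 6) → sum 0
(1, 6, 8) → sum 15
(6, 8, 9) → sum 23
(8, 9, -5) → sum 12
(9, -5, -3) → sum 1
(-5, -3, -8) → sum -16
(-3, -8, -9) → sum -20
(-8, -9, 0) → sum -17
(-9, 0, 4) → sum -5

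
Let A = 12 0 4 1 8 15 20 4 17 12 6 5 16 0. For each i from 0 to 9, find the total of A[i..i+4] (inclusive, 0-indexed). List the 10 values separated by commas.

25, 28, 48, 48, 64, 68, 59, 44, 56, 39

Sliding a size-5 window across the 14 values:
(12, 0, 4, 1, 8) → sum 25
(0, 4, 1, 8, 15) → sum 28
(4, 1, 8, 15, 20) → sum 48
(1, 8, 15, 20, 4) → sum 48
(8, 15, 20, 4, 17) → sum 64
(15, 20, 4, 17, 12) → sum 68
(20, 4, 17, 12, 6) → sum 59
(4, 17, 12, 6, 5) → sum 44
(17, 12, 6, 5, 16) → sum 56
(12, 6, 5, 16, 0) → sum 39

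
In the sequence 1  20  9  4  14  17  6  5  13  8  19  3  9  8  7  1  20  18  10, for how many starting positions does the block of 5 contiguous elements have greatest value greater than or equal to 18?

10

[1, 20, 9, 4, 14] → max 20  ≥ 18 ✓
[20, 9, 4, 14, 17] → max 20  ≥ 18 ✓
[9, 4, 14, 17, 6] → max 17
[4, 14, 17, 6, 5] → max 17
[14, 17, 6, 5, 13] → max 17
[17, 6, 5, 13, 8] → max 17
[6, 5, 13, 8, 19] → max 19  ≥ 18 ✓
[5, 13, 8, 19, 3] → max 19  ≥ 18 ✓
[13, 8, 19, 3, 9] → max 19  ≥ 18 ✓
[8, 19, 3, 9, 8] → max 19  ≥ 18 ✓
[19, 3, 9, 8, 7] → max 19  ≥ 18 ✓
[3, 9, 8, 7, 1] → max 9
[9, 8, 7, 1, 20] → max 20  ≥ 18 ✓
[8, 7, 1, 20, 18] → max 20  ≥ 18 ✓
[7, 1, 20, 18, 10] → max 20  ≥ 18 ✓
10 windows satisfy the condition.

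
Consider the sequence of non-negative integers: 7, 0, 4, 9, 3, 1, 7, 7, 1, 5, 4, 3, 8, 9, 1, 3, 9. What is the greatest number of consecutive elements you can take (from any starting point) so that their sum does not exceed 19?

5

Extend to the right; shrink from the left whenever the sum exceeds 19:
[7] sum 7 len 1
[7, 0] sum 7 len 2
[7, 0, 4] sum 11 len 3
[0, 4, 9] sum 13 len 3
[0, 4, 9, 3] sum 16 len 4
[0, 4, 9, 3, 1] sum 17 len 5
[3, 1, 7] sum 11 len 3
[3, 1, 7, 7] sum 18 len 4
[3, 1, 7, 7, 1] sum 19 len 5
[7, 1, 5] sum 13 len 3
[7, 1, 5, 4] sum 17 len 4
[1, 5, 4, 3] sum 13 len 4
[4, 3, 8] sum 15 len 3
[8, 9] sum 17 len 2
[8, 9, 1] sum 18 len 3
[9, 1, 3] sum 13 len 3
[1, 3, 9] sum 13 len 3
Longest length seen: 5.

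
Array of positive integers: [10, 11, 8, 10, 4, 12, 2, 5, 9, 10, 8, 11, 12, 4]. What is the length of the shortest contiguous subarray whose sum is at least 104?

add 10: running sum 10 < 104
add 11: running sum 21 < 104
add 8: running sum 29 < 104
add 10: running sum 39 < 104
add 4: running sum 43 < 104
add 12: running sum 55 < 104
add 2: running sum 57 < 104
add 5: running sum 62 < 104
add 9: running sum 71 < 104
add 10: running sum 81 < 104
add 8: running sum 89 < 104
add 11: running sum 100 < 104
add 12: shortest ending here [10, 11, 8, 10, 4, 12, 2, 5, 9, 10, 8, 11, 12] sum 112, len 13
add 4: shortest ending here [11, 8, 10, 4, 12, 2, 5, 9, 10, 8, 11, 12, 4] sum 106, len 13
Shortest qualifying length: 13.

13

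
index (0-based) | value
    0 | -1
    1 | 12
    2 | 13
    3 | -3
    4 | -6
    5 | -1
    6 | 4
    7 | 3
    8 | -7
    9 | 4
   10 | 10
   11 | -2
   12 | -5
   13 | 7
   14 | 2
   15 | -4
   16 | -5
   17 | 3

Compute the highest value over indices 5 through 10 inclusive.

Elements at indices 5..10: -1, 4, 3, -7, 4, 10
max(-1, 4, 3, -7, 4, 10) = 10

10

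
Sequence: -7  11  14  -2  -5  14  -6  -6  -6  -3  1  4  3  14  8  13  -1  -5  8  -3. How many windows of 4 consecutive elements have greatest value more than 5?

13

-7 11 14 -2 → max 14  > 5 ✓
11 14 -2 -5 → max 14  > 5 ✓
14 -2 -5 14 → max 14  > 5 ✓
-2 -5 14 -6 → max 14  > 5 ✓
-5 14 -6 -6 → max 14  > 5 ✓
14 -6 -6 -6 → max 14  > 5 ✓
-6 -6 -6 -3 → max -3
-6 -6 -3 1 → max 1
-6 -3 1 4 → max 4
-3 1 4 3 → max 4
1 4 3 14 → max 14  > 5 ✓
4 3 14 8 → max 14  > 5 ✓
3 14 8 13 → max 14  > 5 ✓
14 8 13 -1 → max 14  > 5 ✓
8 13 -1 -5 → max 13  > 5 ✓
13 -1 -5 8 → max 13  > 5 ✓
-1 -5 8 -3 → max 8  > 5 ✓
13 windows satisfy the condition.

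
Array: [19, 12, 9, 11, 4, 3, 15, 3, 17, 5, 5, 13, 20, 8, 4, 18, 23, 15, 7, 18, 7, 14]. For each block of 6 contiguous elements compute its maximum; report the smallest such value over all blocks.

(19, 12, 9, 11, 4, 3) → max 19
(12, 9, 11, 4, 3, 15) → max 15
(9, 11, 4, 3, 15, 3) → max 15
(11, 4, 3, 15, 3, 17) → max 17
(4, 3, 15, 3, 17, 5) → max 17
(3, 15, 3, 17, 5, 5) → max 17
(15, 3, 17, 5, 5, 13) → max 17
(3, 17, 5, 5, 13, 20) → max 20
(17, 5, 5, 13, 20, 8) → max 20
(5, 5, 13, 20, 8, 4) → max 20
(5, 13, 20, 8, 4, 18) → max 20
(13, 20, 8, 4, 18, 23) → max 23
(20, 8, 4, 18, 23, 15) → max 23
(8, 4, 18, 23, 15, 7) → max 23
(4, 18, 23, 15, 7, 18) → max 23
(18, 23, 15, 7, 18, 7) → max 23
(23, 15, 7, 18, 7, 14) → max 23
Smallest of these is 15.

15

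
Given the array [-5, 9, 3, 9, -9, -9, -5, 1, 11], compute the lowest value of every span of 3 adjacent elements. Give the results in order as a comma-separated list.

-5, 3, -9, -9, -9, -9, -5

(-5, 9, 3) → min -5
(9, 3, 9) → min 3
(3, 9, -9) → min -9
(9, -9, -9) → min -9
(-9, -9, -5) → min -9
(-9, -5, 1) → min -9
(-5, 1, 11) → min -5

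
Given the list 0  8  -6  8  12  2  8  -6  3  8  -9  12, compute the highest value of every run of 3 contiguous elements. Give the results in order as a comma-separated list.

[0, 8, -6] → max 8
[8, -6, 8] → max 8
[-6, 8, 12] → max 12
[8, 12, 2] → max 12
[12, 2, 8] → max 12
[2, 8, -6] → max 8
[8, -6, 3] → max 8
[-6, 3, 8] → max 8
[3, 8, -9] → max 8
[8, -9, 12] → max 12

8, 8, 12, 12, 12, 8, 8, 8, 8, 12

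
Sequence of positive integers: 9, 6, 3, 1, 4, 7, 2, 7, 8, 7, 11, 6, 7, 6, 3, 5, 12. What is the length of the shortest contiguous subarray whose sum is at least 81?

12

add 9: running sum 9 < 81
add 6: running sum 15 < 81
add 3: running sum 18 < 81
add 1: running sum 19 < 81
add 4: running sum 23 < 81
add 7: running sum 30 < 81
add 2: running sum 32 < 81
add 7: running sum 39 < 81
add 8: running sum 47 < 81
add 7: running sum 54 < 81
add 11: running sum 65 < 81
add 6: running sum 71 < 81
add 7: running sum 78 < 81
end 13: [9, 6, 3, 1, 4, 7, 2, 7, 8, 7, 11, 6, 7, 6] sum 84, len 14
end 14: [9, 6, 3, 1, 4, 7, 2, 7, 8, 7, 11, 6, 7, 6, 3] sum 87, len 15
end 15: [6, 3, 1, 4, 7, 2, 7, 8, 7, 11, 6, 7, 6, 3, 5] sum 83, len 15
end 16: [7, 2, 7, 8, 7, 11, 6, 7, 6, 3, 5, 12] sum 81, len 12
Shortest qualifying length: 12.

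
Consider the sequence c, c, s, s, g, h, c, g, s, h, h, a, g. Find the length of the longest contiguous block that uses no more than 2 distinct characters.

4

Extend right; when distinct count exceeds 2, shrink from the left:
[c] 1 distinct, len 1
[c, c] 1 distinct, len 2
[c, c, s] 2 distinct, len 3
[c, c, s, s] 2 distinct, len 4
[s, s, g] 2 distinct, len 3
[g, h] 2 distinct, len 2
[h, c] 2 distinct, len 2
[c, g] 2 distinct, len 2
[g, s] 2 distinct, len 2
[s, h] 2 distinct, len 2
[s, h, h] 2 distinct, len 3
[h, h, a] 2 distinct, len 3
[a, g] 2 distinct, len 2
Longest length with ≤2 distinct: 4.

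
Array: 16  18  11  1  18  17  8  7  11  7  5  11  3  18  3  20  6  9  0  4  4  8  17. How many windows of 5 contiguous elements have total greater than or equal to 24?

18

(16, 18, 11, 1, 18) → sum 64  ≥ 24 ✓
(18, 11, 1, 18, 17) → sum 65  ≥ 24 ✓
(11, 1, 18, 17, 8) → sum 55  ≥ 24 ✓
(1, 18, 17, 8, 7) → sum 51  ≥ 24 ✓
(18, 17, 8, 7, 11) → sum 61  ≥ 24 ✓
(17, 8, 7, 11, 7) → sum 50  ≥ 24 ✓
(8, 7, 11, 7, 5) → sum 38  ≥ 24 ✓
(7, 11, 7, 5, 11) → sum 41  ≥ 24 ✓
(11, 7, 5, 11, 3) → sum 37  ≥ 24 ✓
(7, 5, 11, 3, 18) → sum 44  ≥ 24 ✓
(5, 11, 3, 18, 3) → sum 40  ≥ 24 ✓
(11, 3, 18, 3, 20) → sum 55  ≥ 24 ✓
(3, 18, 3, 20, 6) → sum 50  ≥ 24 ✓
(18, 3, 20, 6, 9) → sum 56  ≥ 24 ✓
(3, 20, 6, 9, 0) → sum 38  ≥ 24 ✓
(20, 6, 9, 0, 4) → sum 39  ≥ 24 ✓
(6, 9, 0, 4, 4) → sum 23
(9, 0, 4, 4, 8) → sum 25  ≥ 24 ✓
(0, 4, 4, 8, 17) → sum 33  ≥ 24 ✓
18 windows satisfy the condition.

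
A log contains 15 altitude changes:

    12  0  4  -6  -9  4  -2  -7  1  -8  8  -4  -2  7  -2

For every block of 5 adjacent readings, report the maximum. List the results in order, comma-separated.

[12, 0, 4, -6, -9] → max 12
[0, 4, -6, -9, 4] → max 4
[4, -6, -9, 4, -2] → max 4
[-6, -9, 4, -2, -7] → max 4
[-9, 4, -2, -7, 1] → max 4
[4, -2, -7, 1, -8] → max 4
[-2, -7, 1, -8, 8] → max 8
[-7, 1, -8, 8, -4] → max 8
[1, -8, 8, -4, -2] → max 8
[-8, 8, -4, -2, 7] → max 8
[8, -4, -2, 7, -2] → max 8

12, 4, 4, 4, 4, 4, 8, 8, 8, 8, 8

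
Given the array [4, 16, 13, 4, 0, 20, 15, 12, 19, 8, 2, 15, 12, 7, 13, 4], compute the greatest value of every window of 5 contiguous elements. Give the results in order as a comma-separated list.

4 16 13 4 0 → max 16
16 13 4 0 20 → max 20
13 4 0 20 15 → max 20
4 0 20 15 12 → max 20
0 20 15 12 19 → max 20
20 15 12 19 8 → max 20
15 12 19 8 2 → max 19
12 19 8 2 15 → max 19
19 8 2 15 12 → max 19
8 2 15 12 7 → max 15
2 15 12 7 13 → max 15
15 12 7 13 4 → max 15

16, 20, 20, 20, 20, 20, 19, 19, 19, 15, 15, 15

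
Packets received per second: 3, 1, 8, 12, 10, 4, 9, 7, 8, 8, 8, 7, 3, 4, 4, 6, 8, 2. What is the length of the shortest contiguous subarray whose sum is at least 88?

Extend right; whenever the sum reaches 88, record the length and shrink from the left:
add 3: running sum 3 < 88
add 1: running sum 4 < 88
add 8: running sum 12 < 88
add 12: running sum 24 < 88
add 10: running sum 34 < 88
add 4: running sum 38 < 88
add 9: running sum 47 < 88
add 7: running sum 54 < 88
add 8: running sum 62 < 88
add 8: running sum 70 < 88
add 8: running sum 78 < 88
add 7: running sum 85 < 88
end 12: [3, 1, 8, 12, 10, 4, 9, 7, 8, 8, 8, 7, 3] sum 88, len 13
end 13: [8, 12, 10, 4, 9, 7, 8, 8, 8, 7, 3, 4] sum 88, len 12
end 14: [8, 12, 10, 4, 9, 7, 8, 8, 8, 7, 3, 4, 4] sum 92, len 13
end 15: [12, 10, 4, 9, 7, 8, 8, 8, 7, 3, 4, 4, 6] sum 90, len 13
end 16: [12, 10, 4, 9, 7, 8, 8, 8, 7, 3, 4, 4, 6, 8] sum 98, len 14
end 17: [10, 4, 9, 7, 8, 8, 8, 7, 3, 4, 4, 6, 8, 2] sum 88, len 14
Shortest qualifying length: 12.

12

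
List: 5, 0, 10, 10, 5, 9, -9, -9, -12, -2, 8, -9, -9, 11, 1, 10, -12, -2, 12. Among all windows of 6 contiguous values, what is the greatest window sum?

39

(5, 0, 10, 10, 5, 9) → sum 39
(0, 10, 10, 5, 9, -9) → sum 25
(10, 10, 5, 9, -9, -9) → sum 16
(10, 5, 9, -9, -9, -12) → sum -6
(5, 9, -9, -9, -12, -2) → sum -18
(9, -9, -9, -12, -2, 8) → sum -15
(-9, -9, -12, -2, 8, -9) → sum -33
(-9, -12, -2, 8, -9, -9) → sum -33
(-12, -2, 8, -9, -9, 11) → sum -13
(-2, 8, -9, -9, 11, 1) → sum 0
(8, -9, -9, 11, 1, 10) → sum 12
(-9, -9, 11, 1, 10, -12) → sum -8
(-9, 11, 1, 10, -12, -2) → sum -1
(11, 1, 10, -12, -2, 12) → sum 20
Greatest of these is 39.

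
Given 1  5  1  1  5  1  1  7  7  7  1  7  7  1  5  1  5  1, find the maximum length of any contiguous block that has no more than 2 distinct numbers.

9

[1] 1 distinct, len 1
[1, 5] 2 distinct, len 2
[1, 5, 1] 2 distinct, len 3
[1, 5, 1, 1] 2 distinct, len 4
[1, 5, 1, 1, 5] 2 distinct, len 5
[1, 5, 1, 1, 5, 1] 2 distinct, len 6
[1, 5, 1, 1, 5, 1, 1] 2 distinct, len 7
[1, 1, 7] 2 distinct, len 3
[1, 1, 7, 7] 2 distinct, len 4
[1, 1, 7, 7, 7] 2 distinct, len 5
[1, 1, 7, 7, 7, 1] 2 distinct, len 6
[1, 1, 7, 7, 7, 1, 7] 2 distinct, len 7
[1, 1, 7, 7, 7, 1, 7, 7] 2 distinct, len 8
[1, 1, 7, 7, 7, 1, 7, 7, 1] 2 distinct, len 9
[1, 5] 2 distinct, len 2
[1, 5, 1] 2 distinct, len 3
[1, 5, 1, 5] 2 distinct, len 4
[1, 5, 1, 5, 1] 2 distinct, len 5
Longest length with ≤2 distinct: 9.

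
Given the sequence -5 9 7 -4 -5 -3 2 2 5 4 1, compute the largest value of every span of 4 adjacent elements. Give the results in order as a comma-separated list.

9, 9, 7, 2, 2, 5, 5, 5

(-5, 9, 7, -4) → max 9
(9, 7, -4, -5) → max 9
(7, -4, -5, -3) → max 7
(-4, -5, -3, 2) → max 2
(-5, -3, 2, 2) → max 2
(-3, 2, 2, 5) → max 5
(2, 2, 5, 4) → max 5
(2, 5, 4, 1) → max 5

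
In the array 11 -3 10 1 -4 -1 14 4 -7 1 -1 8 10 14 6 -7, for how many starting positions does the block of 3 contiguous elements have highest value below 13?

[11, -3, 10] → max 11  < 13 ✓
[-3, 10, 1] → max 10  < 13 ✓
[10, 1, -4] → max 10  < 13 ✓
[1, -4, -1] → max 1  < 13 ✓
[-4, -1, 14] → max 14
[-1, 14, 4] → max 14
[14, 4, -7] → max 14
[4, -7, 1] → max 4  < 13 ✓
[-7, 1, -1] → max 1  < 13 ✓
[1, -1, 8] → max 8  < 13 ✓
[-1, 8, 10] → max 10  < 13 ✓
[8, 10, 14] → max 14
[10, 14, 6] → max 14
[14, 6, -7] → max 14
8 windows satisfy the condition.

8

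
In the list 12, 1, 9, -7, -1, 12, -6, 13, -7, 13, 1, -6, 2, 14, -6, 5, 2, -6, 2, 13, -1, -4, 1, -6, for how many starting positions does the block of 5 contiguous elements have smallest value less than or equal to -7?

9

12 1 9 -7 -1 → min -7  ≤ -7 ✓
1 9 -7 -1 12 → min -7  ≤ -7 ✓
9 -7 -1 12 -6 → min -7  ≤ -7 ✓
-7 -1 12 -6 13 → min -7  ≤ -7 ✓
-1 12 -6 13 -7 → min -7  ≤ -7 ✓
12 -6 13 -7 13 → min -7  ≤ -7 ✓
-6 13 -7 13 1 → min -7  ≤ -7 ✓
13 -7 13 1 -6 → min -7  ≤ -7 ✓
-7 13 1 -6 2 → min -7  ≤ -7 ✓
13 1 -6 2 14 → min -6
1 -6 2 14 -6 → min -6
-6 2 14 -6 5 → min -6
2 14 -6 5 2 → min -6
14 -6 5 2 -6 → min -6
-6 5 2 -6 2 → min -6
5 2 -6 2 13 → min -6
2 -6 2 13 -1 → min -6
-6 2 13 -1 -4 → min -6
2 13 -1 -4 1 → min -4
13 -1 -4 1 -6 → min -6
9 windows satisfy the condition.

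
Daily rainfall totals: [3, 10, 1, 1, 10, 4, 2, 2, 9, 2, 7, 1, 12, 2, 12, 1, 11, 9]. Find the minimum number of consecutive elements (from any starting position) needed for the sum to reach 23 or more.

3

add 3: running sum 3 < 23
add 10: running sum 13 < 23
add 1: running sum 14 < 23
add 1: running sum 15 < 23
end 4: [3, 10, 1, 1, 10] sum 25, len 5
end 5: [10, 1, 1, 10, 4] sum 26, len 5
end 6: [10, 1, 1, 10, 4, 2] sum 28, len 6
end 7: [10, 1, 1, 10, 4, 2, 2] sum 30, len 7
end 8: [10, 4, 2, 2, 9] sum 27, len 5
end 9: [10, 4, 2, 2, 9, 2] sum 29, len 6
end 10: [4, 2, 2, 9, 2, 7] sum 26, len 6
end 11: [2, 2, 9, 2, 7, 1] sum 23, len 6
end 12: [9, 2, 7, 1, 12] sum 31, len 5
end 13: [2, 7, 1, 12, 2] sum 24, len 5
end 14: [12, 2, 12] sum 26, len 3
end 15: [12, 2, 12, 1] sum 27, len 4
end 16: [12, 1, 11] sum 24, len 3
end 17: [12, 1, 11, 9] sum 33, len 4
Shortest qualifying length: 3.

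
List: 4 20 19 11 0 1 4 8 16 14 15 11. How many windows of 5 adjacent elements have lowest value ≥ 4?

2

(4, 20, 19, 11, 0) → min 0
(20, 19, 11, 0, 1) → min 0
(19, 11, 0, 1, 4) → min 0
(11, 0, 1, 4, 8) → min 0
(0, 1, 4, 8, 16) → min 0
(1, 4, 8, 16, 14) → min 1
(4, 8, 16, 14, 15) → min 4  ≥ 4 ✓
(8, 16, 14, 15, 11) → min 8  ≥ 4 ✓
2 windows satisfy the condition.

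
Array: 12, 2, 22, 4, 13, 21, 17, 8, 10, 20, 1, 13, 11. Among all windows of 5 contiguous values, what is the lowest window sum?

52

12 2 22 4 13 → sum 53
2 22 4 13 21 → sum 62
22 4 13 21 17 → sum 77
4 13 21 17 8 → sum 63
13 21 17 8 10 → sum 69
21 17 8 10 20 → sum 76
17 8 10 20 1 → sum 56
8 10 20 1 13 → sum 52
10 20 1 13 11 → sum 55
Lowest of these is 52.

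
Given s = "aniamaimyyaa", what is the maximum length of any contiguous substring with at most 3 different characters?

[a] 1 distinct, len 1
[a, n] 2 distinct, len 2
[a, n, i] 3 distinct, len 3
[a, n, i, a] 3 distinct, len 4
[i, a, m] 3 distinct, len 3
[i, a, m, a] 3 distinct, len 4
[i, a, m, a, i] 3 distinct, len 5
[i, a, m, a, i, m] 3 distinct, len 6
[i, m, y] 3 distinct, len 3
[i, m, y, y] 3 distinct, len 4
[m, y, y, a] 3 distinct, len 4
[m, y, y, a, a] 3 distinct, len 5
Longest length with ≤3 distinct: 6.

6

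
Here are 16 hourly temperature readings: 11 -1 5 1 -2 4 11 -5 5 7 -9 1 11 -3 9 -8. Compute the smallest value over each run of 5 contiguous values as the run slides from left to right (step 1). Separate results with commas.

11 -1 5 1 -2 → min -2
-1 5 1 -2 4 → min -2
5 1 -2 4 11 → min -2
1 -2 4 11 -5 → min -5
-2 4 11 -5 5 → min -5
4 11 -5 5 7 → min -5
11 -5 5 7 -9 → min -9
-5 5 7 -9 1 → min -9
5 7 -9 1 11 → min -9
7 -9 1 11 -3 → min -9
-9 1 11 -3 9 → min -9
1 11 -3 9 -8 → min -8

-2, -2, -2, -5, -5, -5, -9, -9, -9, -9, -9, -8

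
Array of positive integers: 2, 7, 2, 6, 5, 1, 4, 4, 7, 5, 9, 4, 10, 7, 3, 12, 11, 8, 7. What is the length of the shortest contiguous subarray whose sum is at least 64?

8

add 2: running sum 2 < 64
add 7: running sum 9 < 64
add 2: running sum 11 < 64
add 6: running sum 17 < 64
add 5: running sum 22 < 64
add 1: running sum 23 < 64
add 4: running sum 27 < 64
add 4: running sum 31 < 64
add 7: running sum 38 < 64
add 5: running sum 43 < 64
add 9: running sum 52 < 64
add 4: running sum 56 < 64
end 12: [7, 2, 6, 5, 1, 4, 4, 7, 5, 9, 4, 10] sum 64, len 12
end 13: [2, 6, 5, 1, 4, 4, 7, 5, 9, 4, 10, 7] sum 64, len 12
end 14: [6, 5, 1, 4, 4, 7, 5, 9, 4, 10, 7, 3] sum 65, len 12
end 15: [4, 4, 7, 5, 9, 4, 10, 7, 3, 12] sum 65, len 10
end 16: [7, 5, 9, 4, 10, 7, 3, 12, 11] sum 68, len 9
end 17: [9, 4, 10, 7, 3, 12, 11, 8] sum 64, len 8
end 18: [9, 4, 10, 7, 3, 12, 11, 8, 7] sum 71, len 9
Shortest qualifying length: 8.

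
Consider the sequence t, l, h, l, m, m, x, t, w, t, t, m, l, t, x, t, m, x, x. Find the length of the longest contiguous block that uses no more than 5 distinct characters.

16

[t] 1 distinct, len 1
[t, l] 2 distinct, len 2
[t, l, h] 3 distinct, len 3
[t, l, h, l] 3 distinct, len 4
[t, l, h, l, m] 4 distinct, len 5
[t, l, h, l, m, m] 4 distinct, len 6
[t, l, h, l, m, m, x] 5 distinct, len 7
[t, l, h, l, m, m, x, t] 5 distinct, len 8
[l, m, m, x, t, w] 5 distinct, len 6
[l, m, m, x, t, w, t] 5 distinct, len 7
[l, m, m, x, t, w, t, t] 5 distinct, len 8
[l, m, m, x, t, w, t, t, m] 5 distinct, len 9
[l, m, m, x, t, w, t, t, m, l] 5 distinct, len 10
[l, m, m, x, t, w, t, t, m, l, t] 5 distinct, len 11
[l, m, m, x, t, w, t, t, m, l, t, x] 5 distinct, len 12
[l, m, m, x, t, w, t, t, m, l, t, x, t] 5 distinct, len 13
[l, m, m, x, t, w, t, t, m, l, t, x, t, m] 5 distinct, len 14
[l, m, m, x, t, w, t, t, m, l, t, x, t, m, x] 5 distinct, len 15
[l, m, m, x, t, w, t, t, m, l, t, x, t, m, x, x] 5 distinct, len 16
Longest length with ≤5 distinct: 16.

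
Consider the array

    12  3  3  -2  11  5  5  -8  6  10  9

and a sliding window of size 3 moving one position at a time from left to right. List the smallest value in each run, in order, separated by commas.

3, -2, -2, -2, 5, -8, -8, -8, 6

12 3 3 → min 3
3 3 -2 → min -2
3 -2 11 → min -2
-2 11 5 → min -2
11 5 5 → min 5
5 5 -8 → min -8
5 -8 6 → min -8
-8 6 10 → min -8
6 10 9 → min 6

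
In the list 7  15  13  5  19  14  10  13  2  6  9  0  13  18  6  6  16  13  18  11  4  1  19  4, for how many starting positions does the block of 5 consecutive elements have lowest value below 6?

16

(7, 15, 13, 5, 19) → min 5  < 6 ✓
(15, 13, 5, 19, 14) → min 5  < 6 ✓
(13, 5, 19, 14, 10) → min 5  < 6 ✓
(5, 19, 14, 10, 13) → min 5  < 6 ✓
(19, 14, 10, 13, 2) → min 2  < 6 ✓
(14, 10, 13, 2, 6) → min 2  < 6 ✓
(10, 13, 2, 6, 9) → min 2  < 6 ✓
(13, 2, 6, 9, 0) → min 0  < 6 ✓
(2, 6, 9, 0, 13) → min 0  < 6 ✓
(6, 9, 0, 13, 18) → min 0  < 6 ✓
(9, 0, 13, 18, 6) → min 0  < 6 ✓
(0, 13, 18, 6, 6) → min 0  < 6 ✓
(13, 18, 6, 6, 16) → min 6
(18, 6, 6, 16, 13) → min 6
(6, 6, 16, 13, 18) → min 6
(6, 16, 13, 18, 11) → min 6
(16, 13, 18, 11, 4) → min 4  < 6 ✓
(13, 18, 11, 4, 1) → min 1  < 6 ✓
(18, 11, 4, 1, 19) → min 1  < 6 ✓
(11, 4, 1, 19, 4) → min 1  < 6 ✓
16 windows satisfy the condition.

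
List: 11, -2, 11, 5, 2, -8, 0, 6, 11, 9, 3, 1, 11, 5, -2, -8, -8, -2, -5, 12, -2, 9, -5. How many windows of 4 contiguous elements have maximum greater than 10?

15

[11, -2, 11, 5] → max 11  > 10 ✓
[-2, 11, 5, 2] → max 11  > 10 ✓
[11, 5, 2, -8] → max 11  > 10 ✓
[5, 2, -8, 0] → max 5
[2, -8, 0, 6] → max 6
[-8, 0, 6, 11] → max 11  > 10 ✓
[0, 6, 11, 9] → max 11  > 10 ✓
[6, 11, 9, 3] → max 11  > 10 ✓
[11, 9, 3, 1] → max 11  > 10 ✓
[9, 3, 1, 11] → max 11  > 10 ✓
[3, 1, 11, 5] → max 11  > 10 ✓
[1, 11, 5, -2] → max 11  > 10 ✓
[11, 5, -2, -8] → max 11  > 10 ✓
[5, -2, -8, -8] → max 5
[-2, -8, -8, -2] → max -2
[-8, -8, -2, -5] → max -2
[-8, -2, -5, 12] → max 12  > 10 ✓
[-2, -5, 12, -2] → max 12  > 10 ✓
[-5, 12, -2, 9] → max 12  > 10 ✓
[12, -2, 9, -5] → max 12  > 10 ✓
15 windows satisfy the condition.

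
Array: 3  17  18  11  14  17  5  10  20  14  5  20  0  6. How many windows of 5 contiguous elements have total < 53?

(3, 17, 18, 11, 14) → sum 63
(17, 18, 11, 14, 17) → sum 77
(18, 11, 14, 17, 5) → sum 65
(11, 14, 17, 5, 10) → sum 57
(14, 17, 5, 10, 20) → sum 66
(17, 5, 10, 20, 14) → sum 66
(5, 10, 20, 14, 5) → sum 54
(10, 20, 14, 5, 20) → sum 69
(20, 14, 5, 20, 0) → sum 59
(14, 5, 20, 0, 6) → sum 45  < 53 ✓
1 window satisfy the condition.

1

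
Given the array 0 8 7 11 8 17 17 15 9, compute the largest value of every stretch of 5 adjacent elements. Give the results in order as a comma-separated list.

Sliding a size-5 window across the 9 values:
[0, 8, 7, 11, 8] → max 11
[8, 7, 11, 8, 17] → max 17
[7, 11, 8, 17, 17] → max 17
[11, 8, 17, 17, 15] → max 17
[8, 17, 17, 15, 9] → max 17

11, 17, 17, 17, 17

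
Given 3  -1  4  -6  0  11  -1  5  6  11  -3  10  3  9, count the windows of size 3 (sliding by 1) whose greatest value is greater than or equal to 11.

3 -1 4 → max 4
-1 4 -6 → max 4
4 -6 0 → max 4
-6 0 11 → max 11  ≥ 11 ✓
0 11 -1 → max 11  ≥ 11 ✓
11 -1 5 → max 11  ≥ 11 ✓
-1 5 6 → max 6
5 6 11 → max 11  ≥ 11 ✓
6 11 -3 → max 11  ≥ 11 ✓
11 -3 10 → max 11  ≥ 11 ✓
-3 10 3 → max 10
10 3 9 → max 10
6 windows satisfy the condition.

6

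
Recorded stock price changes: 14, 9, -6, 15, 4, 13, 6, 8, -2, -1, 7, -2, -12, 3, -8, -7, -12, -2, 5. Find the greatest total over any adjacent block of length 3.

(14, 9, -6) → sum 17
(9, -6, 15) → sum 18
(-6, 15, 4) → sum 13
(15, 4, 13) → sum 32
(4, 13, 6) → sum 23
(13, 6, 8) → sum 27
(6, 8, -2) → sum 12
(8, -2, -1) → sum 5
(-2, -1, 7) → sum 4
(-1, 7, -2) → sum 4
(7, -2, -12) → sum -7
(-2, -12, 3) → sum -11
(-12, 3, -8) → sum -17
(3, -8, -7) → sum -12
(-8, -7, -12) → sum -27
(-7, -12, -2) → sum -21
(-12, -2, 5) → sum -9
Greatest of these is 32.

32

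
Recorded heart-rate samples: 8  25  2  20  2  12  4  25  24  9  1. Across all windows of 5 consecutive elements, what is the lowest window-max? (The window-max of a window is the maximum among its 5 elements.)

Each size-5 window and its max:
[8, 25, 2, 20, 2] → max 25
[25, 2, 20, 2, 12] → max 25
[2, 20, 2, 12, 4] → max 20
[20, 2, 12, 4, 25] → max 25
[2, 12, 4, 25, 24] → max 25
[12, 4, 25, 24, 9] → max 25
[4, 25, 24, 9, 1] → max 25
Lowest of these is 20.

20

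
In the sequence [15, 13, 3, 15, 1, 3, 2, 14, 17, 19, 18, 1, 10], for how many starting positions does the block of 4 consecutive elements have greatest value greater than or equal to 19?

4

[15, 13, 3, 15] → max 15
[13, 3, 15, 1] → max 15
[3, 15, 1, 3] → max 15
[15, 1, 3, 2] → max 15
[1, 3, 2, 14] → max 14
[3, 2, 14, 17] → max 17
[2, 14, 17, 19] → max 19  ≥ 19 ✓
[14, 17, 19, 18] → max 19  ≥ 19 ✓
[17, 19, 18, 1] → max 19  ≥ 19 ✓
[19, 18, 1, 10] → max 19  ≥ 19 ✓
4 windows satisfy the condition.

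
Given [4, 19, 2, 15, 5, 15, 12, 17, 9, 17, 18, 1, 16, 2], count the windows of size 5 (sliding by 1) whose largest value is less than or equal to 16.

[4, 19, 2, 15, 5] → max 19
[19, 2, 15, 5, 15] → max 19
[2, 15, 5, 15, 12] → max 15  ≤ 16 ✓
[15, 5, 15, 12, 17] → max 17
[5, 15, 12, 17, 9] → max 17
[15, 12, 17, 9, 17] → max 17
[12, 17, 9, 17, 18] → max 18
[17, 9, 17, 18, 1] → max 18
[9, 17, 18, 1, 16] → max 18
[17, 18, 1, 16, 2] → max 18
1 window satisfy the condition.

1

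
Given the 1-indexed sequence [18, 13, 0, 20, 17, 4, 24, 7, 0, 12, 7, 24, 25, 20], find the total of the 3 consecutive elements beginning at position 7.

Elements at indices 7..9: 24, 7, 0
sum(24, 7, 0) = 31

31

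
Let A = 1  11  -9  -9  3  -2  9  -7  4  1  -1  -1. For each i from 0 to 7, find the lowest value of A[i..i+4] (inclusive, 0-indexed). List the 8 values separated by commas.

-9, -9, -9, -9, -7, -7, -7, -7

1 11 -9 -9 3 → min -9
11 -9 -9 3 -2 → min -9
-9 -9 3 -2 9 → min -9
-9 3 -2 9 -7 → min -9
3 -2 9 -7 4 → min -7
-2 9 -7 4 1 → min -7
9 -7 4 1 -1 → min -7
-7 4 1 -1 -1 → min -7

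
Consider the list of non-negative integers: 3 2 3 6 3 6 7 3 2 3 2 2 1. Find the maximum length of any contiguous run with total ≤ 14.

→ 3: sum 3, len 1
→ 2: sum 5, len 2
→ 3: sum 8, len 3
→ 6: sum 14, len 4
→ 3 (dropped 3): sum 14, len 4
→ 6 (dropped 2, 3, 6): sum 9, len 2
→ 7 (dropped 3): sum 13, len 2
→ 3 (dropped 6): sum 10, len 2
→ 2: sum 12, len 3
→ 3 (dropped 7): sum 8, len 3
→ 2: sum 10, len 4
→ 2: sum 12, len 5
→ 1: sum 13, len 6
Longest length seen: 6.

6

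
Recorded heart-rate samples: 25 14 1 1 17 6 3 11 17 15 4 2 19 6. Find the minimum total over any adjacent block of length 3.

16

[25, 14, 1] → sum 40
[14, 1, 1] → sum 16
[1, 1, 17] → sum 19
[1, 17, 6] → sum 24
[17, 6, 3] → sum 26
[6, 3, 11] → sum 20
[3, 11, 17] → sum 31
[11, 17, 15] → sum 43
[17, 15, 4] → sum 36
[15, 4, 2] → sum 21
[4, 2, 19] → sum 25
[2, 19, 6] → sum 27
Minimum of these is 16.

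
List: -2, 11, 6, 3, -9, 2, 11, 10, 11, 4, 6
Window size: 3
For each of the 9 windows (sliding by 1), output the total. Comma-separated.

15, 20, 0, -4, 4, 23, 32, 25, 21

Sliding a size-3 window across the 11 values:
-2 11 6 → sum 15
11 6 3 → sum 20
6 3 -9 → sum 0
3 -9 2 → sum -4
-9 2 11 → sum 4
2 11 10 → sum 23
11 10 11 → sum 32
10 11 4 → sum 25
11 4 6 → sum 21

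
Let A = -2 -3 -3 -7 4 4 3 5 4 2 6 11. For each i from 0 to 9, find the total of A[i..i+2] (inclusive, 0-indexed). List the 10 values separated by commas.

-8, -13, -6, 1, 11, 12, 12, 11, 12, 19

[-2, -3, -3] → sum -8
[-3, -3, -7] → sum -13
[-3, -7, 4] → sum -6
[-7, 4, 4] → sum 1
[4, 4, 3] → sum 11
[4, 3, 5] → sum 12
[3, 5, 4] → sum 12
[5, 4, 2] → sum 11
[4, 2, 6] → sum 12
[2, 6, 11] → sum 19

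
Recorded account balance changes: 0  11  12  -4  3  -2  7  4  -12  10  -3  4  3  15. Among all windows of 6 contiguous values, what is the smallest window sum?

(0, 11, 12, -4, 3, -2) → sum 20
(11, 12, -4, 3, -2, 7) → sum 27
(12, -4, 3, -2, 7, 4) → sum 20
(-4, 3, -2, 7, 4, -12) → sum -4
(3, -2, 7, 4, -12, 10) → sum 10
(-2, 7, 4, -12, 10, -3) → sum 4
(7, 4, -12, 10, -3, 4) → sum 10
(4, -12, 10, -3, 4, 3) → sum 6
(-12, 10, -3, 4, 3, 15) → sum 17
Smallest of these is -4.

-4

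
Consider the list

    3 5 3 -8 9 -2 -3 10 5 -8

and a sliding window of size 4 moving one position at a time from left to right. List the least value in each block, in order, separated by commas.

-8, -8, -8, -8, -3, -3, -8

3 5 3 -8 → min -8
5 3 -8 9 → min -8
3 -8 9 -2 → min -8
-8 9 -2 -3 → min -8
9 -2 -3 10 → min -3
-2 -3 10 5 → min -3
-3 10 5 -8 → min -8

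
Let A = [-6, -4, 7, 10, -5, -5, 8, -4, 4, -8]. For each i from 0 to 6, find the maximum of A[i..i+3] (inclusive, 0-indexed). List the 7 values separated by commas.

10, 10, 10, 10, 8, 8, 8

Sliding a size-4 window across the 10 values:
(-6, -4, 7, 10) → max 10
(-4, 7, 10, -5) → max 10
(7, 10, -5, -5) → max 10
(10, -5, -5, 8) → max 10
(-5, -5, 8, -4) → max 8
(-5, 8, -4, 4) → max 8
(8, -4, 4, -8) → max 8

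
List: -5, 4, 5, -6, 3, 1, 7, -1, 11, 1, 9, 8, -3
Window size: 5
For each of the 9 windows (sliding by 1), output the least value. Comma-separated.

Sliding a size-5 window across the 13 values:
(-5, 4, 5, -6, 3) → min -6
(4, 5, -6, 3, 1) → min -6
(5, -6, 3, 1, 7) → min -6
(-6, 3, 1, 7, -1) → min -6
(3, 1, 7, -1, 11) → min -1
(1, 7, -1, 11, 1) → min -1
(7, -1, 11, 1, 9) → min -1
(-1, 11, 1, 9, 8) → min -1
(11, 1, 9, 8, -3) → min -3

-6, -6, -6, -6, -1, -1, -1, -1, -3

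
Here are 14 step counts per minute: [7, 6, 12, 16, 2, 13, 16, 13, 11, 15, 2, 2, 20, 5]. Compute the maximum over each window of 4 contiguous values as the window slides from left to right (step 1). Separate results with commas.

7 6 12 16 → max 16
6 12 16 2 → max 16
12 16 2 13 → max 16
16 2 13 16 → max 16
2 13 16 13 → max 16
13 16 13 11 → max 16
16 13 11 15 → max 16
13 11 15 2 → max 15
11 15 2 2 → max 15
15 2 2 20 → max 20
2 2 20 5 → max 20

16, 16, 16, 16, 16, 16, 16, 15, 15, 20, 20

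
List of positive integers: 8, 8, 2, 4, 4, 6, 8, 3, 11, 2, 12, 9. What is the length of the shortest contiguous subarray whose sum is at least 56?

add 8: running sum 8 < 56
add 8: running sum 16 < 56
add 2: running sum 18 < 56
add 4: running sum 22 < 56
add 4: running sum 26 < 56
add 6: running sum 32 < 56
add 8: running sum 40 < 56
add 3: running sum 43 < 56
add 11: running sum 54 < 56
end 9: [8, 8, 2, 4, 4, 6, 8, 3, 11, 2] sum 56, len 10
end 10: [8, 2, 4, 4, 6, 8, 3, 11, 2, 12] sum 60, len 10
end 11: [4, 4, 6, 8, 3, 11, 2, 12, 9] sum 59, len 9
Shortest qualifying length: 9.

9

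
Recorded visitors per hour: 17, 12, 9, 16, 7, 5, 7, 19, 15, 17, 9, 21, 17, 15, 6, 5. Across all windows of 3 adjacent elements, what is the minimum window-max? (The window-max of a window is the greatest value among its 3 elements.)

7

Each size-3 window and its max:
17 12 9 → max 17
12 9 16 → max 16
9 16 7 → max 16
16 7 5 → max 16
7 5 7 → max 7
5 7 19 → max 19
7 19 15 → max 19
19 15 17 → max 19
15 17 9 → max 17
17 9 21 → max 21
9 21 17 → max 21
21 17 15 → max 21
17 15 6 → max 17
15 6 5 → max 15
Minimum of these is 7.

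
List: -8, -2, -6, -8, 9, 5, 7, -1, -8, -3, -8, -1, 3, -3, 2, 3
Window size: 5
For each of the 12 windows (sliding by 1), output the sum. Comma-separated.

Sliding a size-5 window across the 16 values:
-8 -2 -6 -8 9 → sum -15
-2 -6 -8 9 5 → sum -2
-6 -8 9 5 7 → sum 7
-8 9 5 7 -1 → sum 12
9 5 7 -1 -8 → sum 12
5 7 -1 -8 -3 → sum 0
7 -1 -8 -3 -8 → sum -13
-1 -8 -3 -8 -1 → sum -21
-8 -3 -8 -1 3 → sum -17
-3 -8 -1 3 -3 → sum -12
-8 -1 3 -3 2 → sum -7
-1 3 -3 2 3 → sum 4

-15, -2, 7, 12, 12, 0, -13, -21, -17, -12, -7, 4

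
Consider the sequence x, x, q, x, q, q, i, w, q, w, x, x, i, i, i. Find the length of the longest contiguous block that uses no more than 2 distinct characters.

[x] 1 distinct, len 1
[x, x] 1 distinct, len 2
[x, x, q] 2 distinct, len 3
[x, x, q, x] 2 distinct, len 4
[x, x, q, x, q] 2 distinct, len 5
[x, x, q, x, q, q] 2 distinct, len 6
[q, q, i] 2 distinct, len 3
[i, w] 2 distinct, len 2
[w, q] 2 distinct, len 2
[w, q, w] 2 distinct, len 3
[w, x] 2 distinct, len 2
[w, x, x] 2 distinct, len 3
[x, x, i] 2 distinct, len 3
[x, x, i, i] 2 distinct, len 4
[x, x, i, i, i] 2 distinct, len 5
Longest length with ≤2 distinct: 6.

6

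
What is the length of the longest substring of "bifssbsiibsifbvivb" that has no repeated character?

5

[b] len 1
[b, i] len 2
[b, i, f] len 3
[b, i, f, s] len 4
[s] len 1
[s, b] len 2
[b, s] len 2
[b, s, i] len 3
[i] len 1
[i, b] len 2
[i, b, s] len 3
[b, s, i] len 3
[b, s, i, f] len 4
[s, i, f, b] len 4
[s, i, f, b, v] len 5
[f, b, v, i] len 4
[i, v] len 2
[i, v, b] len 3
Longest all-distinct length: 5.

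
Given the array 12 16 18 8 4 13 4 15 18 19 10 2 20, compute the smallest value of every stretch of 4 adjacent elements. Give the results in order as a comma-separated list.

(12, 16, 18, 8) → min 8
(16, 18, 8, 4) → min 4
(18, 8, 4, 13) → min 4
(8, 4, 13, 4) → min 4
(4, 13, 4, 15) → min 4
(13, 4, 15, 18) → min 4
(4, 15, 18, 19) → min 4
(15, 18, 19, 10) → min 10
(18, 19, 10, 2) → min 2
(19, 10, 2, 20) → min 2

8, 4, 4, 4, 4, 4, 4, 10, 2, 2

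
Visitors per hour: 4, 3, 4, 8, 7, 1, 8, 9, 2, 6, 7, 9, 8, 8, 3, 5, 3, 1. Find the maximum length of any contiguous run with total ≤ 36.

7

[4] sum 4 len 1
[4, 3] sum 7 len 2
[4, 3, 4] sum 11 len 3
[4, 3, 4, 8] sum 19 len 4
[4, 3, 4, 8, 7] sum 26 len 5
[4, 3, 4, 8, 7, 1] sum 27 len 6
[4, 3, 4, 8, 7, 1, 8] sum 35 len 7
[8, 7, 1, 8, 9] sum 33 len 5
[8, 7, 1, 8, 9, 2] sum 35 len 6
[7, 1, 8, 9, 2, 6] sum 33 len 6
[1, 8, 9, 2, 6, 7] sum 33 len 6
[9, 2, 6, 7, 9] sum 33 len 5
[2, 6, 7, 9, 8] sum 32 len 5
[7, 9, 8, 8] sum 32 len 4
[7, 9, 8, 8, 3] sum 35 len 5
[9, 8, 8, 3, 5] sum 33 len 5
[9, 8, 8, 3, 5, 3] sum 36 len 6
[8, 8, 3, 5, 3, 1] sum 28 len 6
Longest length seen: 7.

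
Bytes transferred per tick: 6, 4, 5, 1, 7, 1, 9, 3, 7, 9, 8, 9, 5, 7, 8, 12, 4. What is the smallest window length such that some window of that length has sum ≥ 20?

add 6: running sum 6 < 20
add 4: running sum 10 < 20
add 5: running sum 15 < 20
add 1: running sum 16 < 20
add 7: shortest ending here [6, 4, 5, 1, 7] sum 23, len 5
add 1: shortest ending here [6, 4, 5, 1, 7, 1] sum 24, len 6
add 9: shortest ending here [5, 1, 7, 1, 9] sum 23, len 5
add 3: shortest ending here [7, 1, 9, 3] sum 20, len 4
add 7: shortest ending here [1, 9, 3, 7] sum 20, len 4
add 9: shortest ending here [9, 3, 7, 9] sum 28, len 4
add 8: shortest ending here [7, 9, 8] sum 24, len 3
add 9: shortest ending here [9, 8, 9] sum 26, len 3
add 5: shortest ending here [8, 9, 5] sum 22, len 3
add 7: shortest ending here [9, 5, 7] sum 21, len 3
add 8: shortest ending here [5, 7, 8] sum 20, len 3
add 12: shortest ending here [8, 12] sum 20, len 2
add 4: shortest ending here [8, 12, 4] sum 24, len 3
Shortest qualifying length: 2.

2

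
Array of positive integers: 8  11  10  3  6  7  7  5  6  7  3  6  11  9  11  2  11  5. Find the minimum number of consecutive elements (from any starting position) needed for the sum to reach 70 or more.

10

add 8: running sum 8 < 70
add 11: running sum 19 < 70
add 10: running sum 29 < 70
add 3: running sum 32 < 70
add 6: running sum 38 < 70
add 7: running sum 45 < 70
add 7: running sum 52 < 70
add 5: running sum 57 < 70
add 6: running sum 63 < 70
add 7: shortest ending here [8, 11, 10, 3, 6, 7, 7, 5, 6, 7] sum 70, len 10
add 3: shortest ending here [8, 11, 10, 3, 6, 7, 7, 5, 6, 7, 3] sum 73, len 11
add 6: shortest ending here [11, 10, 3, 6, 7, 7, 5, 6, 7, 3, 6] sum 71, len 11
add 11: shortest ending here [10, 3, 6, 7, 7, 5, 6, 7, 3, 6, 11] sum 71, len 11
add 9: shortest ending here [3, 6, 7, 7, 5, 6, 7, 3, 6, 11, 9] sum 70, len 11
add 11: shortest ending here [7, 7, 5, 6, 7, 3, 6, 11, 9, 11] sum 72, len 10
add 2: shortest ending here [7, 7, 5, 6, 7, 3, 6, 11, 9, 11, 2] sum 74, len 11
add 11: shortest ending here [5, 6, 7, 3, 6, 11, 9, 11, 2, 11] sum 71, len 10
add 5: shortest ending here [6, 7, 3, 6, 11, 9, 11, 2, 11, 5] sum 71, len 10
Shortest qualifying length: 10.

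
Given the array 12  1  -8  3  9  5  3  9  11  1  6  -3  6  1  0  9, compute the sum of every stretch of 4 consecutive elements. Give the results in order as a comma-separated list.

8, 5, 9, 20, 26, 28, 24, 27, 15, 10, 10, 4, 16

Sliding a size-4 window across the 16 values:
[12, 1, -8, 3] → sum 8
[1, -8, 3, 9] → sum 5
[-8, 3, 9, 5] → sum 9
[3, 9, 5, 3] → sum 20
[9, 5, 3, 9] → sum 26
[5, 3, 9, 11] → sum 28
[3, 9, 11, 1] → sum 24
[9, 11, 1, 6] → sum 27
[11, 1, 6, -3] → sum 15
[1, 6, -3, 6] → sum 10
[6, -3, 6, 1] → sum 10
[-3, 6, 1, 0] → sum 4
[6, 1, 0, 9] → sum 16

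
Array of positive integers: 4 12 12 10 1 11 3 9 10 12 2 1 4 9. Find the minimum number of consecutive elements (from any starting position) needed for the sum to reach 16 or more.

add 4: running sum 4 < 16
end 1: [4, 12] sum 16, len 2
end 2: [12, 12] sum 24, len 2
end 3: [12, 10] sum 22, len 2
end 4: [12, 10, 1] sum 23, len 3
end 5: [10, 1, 11] sum 22, len 3
end 6: [10, 1, 11, 3] sum 25, len 4
end 7: [11, 3, 9] sum 23, len 3
end 8: [9, 10] sum 19, len 2
end 9: [10, 12] sum 22, len 2
end 10: [10, 12, 2] sum 24, len 3
end 11: [10, 12, 2, 1] sum 25, len 4
end 12: [12, 2, 1, 4] sum 19, len 4
end 13: [2, 1, 4, 9] sum 16, len 4
Shortest qualifying length: 2.

2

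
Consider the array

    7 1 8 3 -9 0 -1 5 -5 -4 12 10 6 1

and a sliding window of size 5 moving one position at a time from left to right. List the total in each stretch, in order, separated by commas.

7 1 8 3 -9 → sum 10
1 8 3 -9 0 → sum 3
8 3 -9 0 -1 → sum 1
3 -9 0 -1 5 → sum -2
-9 0 -1 5 -5 → sum -10
0 -1 5 -5 -4 → sum -5
-1 5 -5 -4 12 → sum 7
5 -5 -4 12 10 → sum 18
-5 -4 12 10 6 → sum 19
-4 12 10 6 1 → sum 25

10, 3, 1, -2, -10, -5, 7, 18, 19, 25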